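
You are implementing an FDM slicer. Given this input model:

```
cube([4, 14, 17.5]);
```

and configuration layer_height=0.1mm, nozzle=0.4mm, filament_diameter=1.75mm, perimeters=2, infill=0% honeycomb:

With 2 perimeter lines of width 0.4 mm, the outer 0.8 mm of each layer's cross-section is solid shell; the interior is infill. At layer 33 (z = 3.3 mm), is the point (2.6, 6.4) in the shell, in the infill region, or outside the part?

At z = 3.3 mm: the 4×14 cube contributes its full rectangle. Overall, the cross-section is a single solid region. The nearest boundary edge runs (4.00, 0.00)→(4.00, 14.00); distance from the point to it = 1.40 mm. The point is inside the cross-section and 1.40 mm from the nearest boundary — more than the 0.8 mm shell width (2 × 0.4), so it's in the infill interior.

infill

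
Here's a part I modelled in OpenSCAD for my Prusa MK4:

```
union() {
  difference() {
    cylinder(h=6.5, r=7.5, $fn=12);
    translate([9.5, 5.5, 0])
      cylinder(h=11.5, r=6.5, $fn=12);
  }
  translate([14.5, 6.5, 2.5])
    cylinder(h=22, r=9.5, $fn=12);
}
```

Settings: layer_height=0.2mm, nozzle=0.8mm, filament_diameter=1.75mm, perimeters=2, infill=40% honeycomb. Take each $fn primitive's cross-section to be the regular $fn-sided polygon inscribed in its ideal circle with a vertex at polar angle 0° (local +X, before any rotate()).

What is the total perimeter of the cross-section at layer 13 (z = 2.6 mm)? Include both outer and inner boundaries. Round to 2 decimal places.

105.98 mm

At z = 2.6 mm: the r=7.5 cylinder contributes a regular 12-gon of circumradius 7.5 (perimeter = 2·12·7.500·sin(180°/12) = 46.59 mm); the cylinder at (9.5, 5.5): section is a regular 12-gon, circumradius r=6.5 (perimeter = 2·12·6.500·sin(180°/12) = 40.38 mm); After the difference (first − rest): starting from the r=7.5 cylinder, the r=6.5 cylinder at (9.5, 5.5) partially overlaps it — only the 15.16 mm² overlap (of its 126.75 mm²) is removed, clipping the outline — boundary = 46.97 mm; the r=9.5 cylinder at (14.5, 6.5) gives a regular 12-gon of circumradius 9.5 (constant along its height) (perimeter = 2·12·9.500·sin(180°/12) = 59.01 mm); Merging all regions: the 2 present regions are separate (no shared area or edge), so areas and boundary lengths simply add and each stays a separate island — boundary = 105.98 mm. Overall, the cross-section has 2 separate islands. Total boundary length (outer) = 105.98 mm.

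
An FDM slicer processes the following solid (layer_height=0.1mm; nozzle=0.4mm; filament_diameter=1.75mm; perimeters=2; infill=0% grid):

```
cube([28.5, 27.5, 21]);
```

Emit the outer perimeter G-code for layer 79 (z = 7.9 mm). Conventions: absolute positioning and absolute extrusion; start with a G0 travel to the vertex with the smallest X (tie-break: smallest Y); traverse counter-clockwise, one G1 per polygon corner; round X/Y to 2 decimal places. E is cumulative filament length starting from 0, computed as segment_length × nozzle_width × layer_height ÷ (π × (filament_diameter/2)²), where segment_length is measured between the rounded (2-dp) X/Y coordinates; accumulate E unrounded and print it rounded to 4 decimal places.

G0 X0.00 Y0.00 Z7.90
G1 X28.50 Y0.00 E0.4740
G1 X28.50 Y27.50 E0.9313
G1 X0.00 Y27.50 E1.4052
G1 X0.00 Y0.00 E1.8626

At z = 7.9 mm: the cube (footprint 28.5×27.5) is included at this height. The outline is a single polygon with 4 vertices. Extrusion per mm of travel: 0.4 × 0.1 / (π × 0.875²) = 0.016630. Accumulating E over each segment gives final E = 1.8626.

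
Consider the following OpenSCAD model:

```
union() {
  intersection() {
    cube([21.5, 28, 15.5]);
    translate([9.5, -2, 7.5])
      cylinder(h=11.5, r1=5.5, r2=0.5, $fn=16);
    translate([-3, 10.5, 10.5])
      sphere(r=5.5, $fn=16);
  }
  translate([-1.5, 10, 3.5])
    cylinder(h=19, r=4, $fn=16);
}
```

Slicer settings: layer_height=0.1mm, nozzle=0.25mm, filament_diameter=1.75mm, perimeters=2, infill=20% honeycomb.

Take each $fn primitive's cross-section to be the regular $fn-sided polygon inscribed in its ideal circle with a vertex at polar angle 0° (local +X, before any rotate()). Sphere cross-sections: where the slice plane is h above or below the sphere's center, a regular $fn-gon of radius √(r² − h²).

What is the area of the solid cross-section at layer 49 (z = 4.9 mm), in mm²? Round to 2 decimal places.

48.98 mm²

At z = 4.9 mm: the 21.5×28 cube contributes its full rectangle (area 602.00 mm²); the cone at (9.5, -2) is absent (z outside [7.5, 19]); the sphere at (-3, 10.5) is absent (|z−center|=5.600 > r=5.5); After intersecting: at least one operand is absent at this height, so nothing remains; the r=4 cylinder at (-1.5, 10) gives a regular 16-gon of circumradius 4 (constant along its height) (area = (16/2)·4.000²·sin(360°/16) = 48.98 mm²); Merging all regions: only the r=4 cylinder at (-1.5, 10) is present, so the union is just that shape — area = 48.98 mm². Overall, the cross-section is a single solid region. Net area = 48.98 mm².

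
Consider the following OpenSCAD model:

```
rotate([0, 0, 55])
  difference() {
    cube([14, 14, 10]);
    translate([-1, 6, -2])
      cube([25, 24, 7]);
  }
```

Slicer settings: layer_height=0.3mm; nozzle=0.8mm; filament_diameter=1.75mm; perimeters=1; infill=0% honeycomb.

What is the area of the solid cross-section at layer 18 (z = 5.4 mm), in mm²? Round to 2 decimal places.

At z = 5.4 mm: the cube (footprint 14×14) is included at this height (area 196.00 mm²); the cube at (-1, 6) does not reach this height (z outside [-2, 5]); After the difference (first − rest): none of the subtracted shapes is present at this height, so the 14×14 cube is unchanged — area = 196.00 mm²; (whole slice rotated 55° about Z — lengths, areas and connectivity unchanged). Overall, the cross-section is a single solid region. Net area = 196.00 mm².

196.00 mm²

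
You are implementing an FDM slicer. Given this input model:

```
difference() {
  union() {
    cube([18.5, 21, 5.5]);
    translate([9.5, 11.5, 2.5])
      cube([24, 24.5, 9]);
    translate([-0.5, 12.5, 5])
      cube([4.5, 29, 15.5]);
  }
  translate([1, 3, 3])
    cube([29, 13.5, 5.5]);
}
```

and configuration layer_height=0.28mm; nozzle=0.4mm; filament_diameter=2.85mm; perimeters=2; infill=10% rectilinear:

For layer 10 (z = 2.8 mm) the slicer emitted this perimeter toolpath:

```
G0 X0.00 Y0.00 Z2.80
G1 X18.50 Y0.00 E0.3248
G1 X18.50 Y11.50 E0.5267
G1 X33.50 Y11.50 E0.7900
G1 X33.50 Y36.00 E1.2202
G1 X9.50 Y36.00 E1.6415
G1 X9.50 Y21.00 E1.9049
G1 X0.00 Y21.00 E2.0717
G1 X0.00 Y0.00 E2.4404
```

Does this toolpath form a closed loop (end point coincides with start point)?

yes

Start point (G0): (0.00, 0.00). End point (last G1): the path returns to the start — closed.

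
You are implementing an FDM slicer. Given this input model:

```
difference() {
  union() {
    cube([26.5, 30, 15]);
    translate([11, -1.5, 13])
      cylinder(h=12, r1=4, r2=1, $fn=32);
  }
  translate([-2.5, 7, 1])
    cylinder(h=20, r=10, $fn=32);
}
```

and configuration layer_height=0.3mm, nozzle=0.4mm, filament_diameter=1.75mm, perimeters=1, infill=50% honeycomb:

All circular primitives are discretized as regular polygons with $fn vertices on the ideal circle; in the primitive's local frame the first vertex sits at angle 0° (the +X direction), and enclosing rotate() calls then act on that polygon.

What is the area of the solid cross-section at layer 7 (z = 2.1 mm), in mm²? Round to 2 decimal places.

695.61 mm²

At z = 2.1 mm: the cube (footprint 26.5×30) is included at this height (area 795.00 mm²); the cone at (11, -1.5) does not reach this height (z outside [13, 25]); Merging all regions: only the 26.5×30 cube is present, so the union is just that shape — area = 795.00 mm²; the r=10 cylinder at (-2.5, 7) gives a regular 32-gon of circumradius 10 (constant along its height) (area = (32/2)·10.000²·sin(360°/32) = 312.14 mm²); Taking the first minus the rest: starting from the result so far (795.00 mm²), the r=10 cylinder at (-2.5, 7) partially overlaps it — only the 99.39 mm² overlap (of its 312.14 mm²) is removed, clipping the outline — area = 695.61 mm². Overall, the cross-section is a single solid region. Net area = 695.61 mm².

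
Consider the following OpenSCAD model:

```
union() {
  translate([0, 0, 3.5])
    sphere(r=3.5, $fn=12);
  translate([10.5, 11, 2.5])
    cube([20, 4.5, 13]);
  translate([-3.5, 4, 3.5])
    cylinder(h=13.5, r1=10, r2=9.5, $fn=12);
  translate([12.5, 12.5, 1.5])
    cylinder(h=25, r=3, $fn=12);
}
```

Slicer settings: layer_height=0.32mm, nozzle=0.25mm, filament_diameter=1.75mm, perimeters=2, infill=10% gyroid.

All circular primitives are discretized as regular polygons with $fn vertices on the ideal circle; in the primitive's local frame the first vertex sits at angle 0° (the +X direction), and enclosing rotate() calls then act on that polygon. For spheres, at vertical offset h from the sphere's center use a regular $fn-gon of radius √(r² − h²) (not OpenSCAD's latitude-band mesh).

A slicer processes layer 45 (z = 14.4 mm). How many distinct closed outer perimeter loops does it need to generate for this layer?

At z = 14.4 mm: the sphere is absent (|z−center|=10.900 > r=3.5); the 20×4.5 cube at (10.5, 11) contributes its full rectangle; the cone at (-3.5, 4): at t=0.807 of its height the radius interpolates to r₁+(r₂−r₁)t = 9.596, giving a regular 12-gon of that circumradius; the cylinder at (12.5, 12.5): section is a regular 12-gon, circumradius r=3; Taking the union: the regions partially overlap (shared area 19.32 mm²), so overlapping operands fuse into one piece — 2 connected regions. The result has 2 disconnected regions.

2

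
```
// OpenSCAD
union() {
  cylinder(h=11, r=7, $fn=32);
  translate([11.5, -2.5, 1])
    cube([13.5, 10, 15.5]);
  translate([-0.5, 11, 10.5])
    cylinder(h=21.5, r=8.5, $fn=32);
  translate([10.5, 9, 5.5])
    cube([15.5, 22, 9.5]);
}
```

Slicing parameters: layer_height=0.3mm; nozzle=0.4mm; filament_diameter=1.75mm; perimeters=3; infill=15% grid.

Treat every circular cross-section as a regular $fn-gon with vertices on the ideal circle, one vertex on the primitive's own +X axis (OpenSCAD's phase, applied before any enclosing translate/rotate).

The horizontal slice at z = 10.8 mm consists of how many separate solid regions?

3

At z = 10.8 mm: the r=7 cylinder contributes a regular 32-gon of circumradius 7; the cube at (11.5, -2.5) is present — its section is the full 13.5×10 rectangle; the r=8.5 cylinder at (-0.5, 11) gives a regular 32-gon of circumradius 8.5 (constant along its height); the 15.5×22 cube at (10.5, 9) contributes its full rectangle; Taking the union: the regions partially overlap (shared area 32.89 mm²), so overlapping operands fuse into one piece — 3 connected regions. The result has 3 disconnected regions.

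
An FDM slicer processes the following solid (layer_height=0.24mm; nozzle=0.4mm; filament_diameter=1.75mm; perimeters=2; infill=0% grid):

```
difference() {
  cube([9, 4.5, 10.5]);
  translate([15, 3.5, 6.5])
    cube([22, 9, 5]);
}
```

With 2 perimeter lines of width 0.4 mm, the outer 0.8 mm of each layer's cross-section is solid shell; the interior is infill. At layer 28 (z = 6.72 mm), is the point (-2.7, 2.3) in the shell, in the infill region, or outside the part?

At z = 6.72 mm: the cube is present — its section is the full 9×4.5 rectangle; the cube at (15, 3.5) is present — its section is the full 22×9 rectangle; Taking the first minus the rest: starting from the 9×4.5 cube, the 22×9 cube at (15, 3.5) misses the remaining region (no effect) — 1 connected region. Overall, the cross-section is a single solid region. The nearest boundary edge runs (0.00, 0.00)→(0.00, 4.50); distance from the point to it = 2.70 mm. The point is not inside any of the regions above, so it lies outside the cross-section (2.70 mm from the nearest boundary).

outside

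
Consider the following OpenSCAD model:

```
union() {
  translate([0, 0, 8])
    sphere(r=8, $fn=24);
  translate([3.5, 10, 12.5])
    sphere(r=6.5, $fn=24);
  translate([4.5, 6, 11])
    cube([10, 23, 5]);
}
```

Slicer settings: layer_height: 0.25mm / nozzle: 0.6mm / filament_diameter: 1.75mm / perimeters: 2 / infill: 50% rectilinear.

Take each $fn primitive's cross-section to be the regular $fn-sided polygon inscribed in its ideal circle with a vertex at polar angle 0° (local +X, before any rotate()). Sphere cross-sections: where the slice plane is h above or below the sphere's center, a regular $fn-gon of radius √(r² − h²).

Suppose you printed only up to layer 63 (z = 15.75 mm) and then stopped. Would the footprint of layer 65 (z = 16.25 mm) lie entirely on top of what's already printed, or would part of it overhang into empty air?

Compare the two slices. At z = 15.75: the r=8 sphere slices to a regular 24-gon of circumradius 1.984 (√(r²−h²) with h=7.75 from center) (area = (24/2)·1.984²·sin(360°/24) = 12.23 mm²); the sphere at (3.5, 10): section is a regular 24-gon, circumradius = √(r²−h²) = √(6.5²−3.25²) = 5.629 (area = (24/2)·5.629²·sin(360°/24) = 98.42 mm²); the 10×23 cube at (4.5, 6) contributes its full rectangle (area 230.00 mm²); Merging all regions: the regions partially overlap — summed areas 340.65 mm² minus the doubly-counted overlap 35.34 mm² gives 305.30 mm² — area = 305.30 mm². At z = 16.25: the sphere does not reach this height (|z−center|=8.250 > r=8); the r=6.5 sphere at (3.5, 10) slices to a regular 24-gon of circumradius 5.309 (√(r²−h²) with h=3.75 from center) (area = (24/2)·5.309²·sin(360°/24) = 87.55 mm²); the cube at (4.5, 6) does not reach this height (z outside [11, 16]); Combining (union): only the r=6.5 sphere at (3.5, 10) is present, so the union is just that shape — area = 87.55 mm². Checking containment: the cross-section at z = 16.25 is a subset of the cross-section at z = 15.75.

entirely on top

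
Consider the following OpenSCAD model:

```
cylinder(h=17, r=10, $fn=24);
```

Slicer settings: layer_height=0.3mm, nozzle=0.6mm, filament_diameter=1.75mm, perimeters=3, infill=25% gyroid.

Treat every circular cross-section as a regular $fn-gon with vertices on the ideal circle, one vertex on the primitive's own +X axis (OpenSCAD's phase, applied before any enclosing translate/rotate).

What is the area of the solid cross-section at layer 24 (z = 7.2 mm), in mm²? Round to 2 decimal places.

At z = 7.2 mm: the r=10 cylinder contributes a regular 24-gon of circumradius 10 (area = (24/2)·10.000²·sin(360°/24) = 310.58 mm²). Overall, the cross-section is a single solid region. Net area = 310.58 mm².

310.58 mm²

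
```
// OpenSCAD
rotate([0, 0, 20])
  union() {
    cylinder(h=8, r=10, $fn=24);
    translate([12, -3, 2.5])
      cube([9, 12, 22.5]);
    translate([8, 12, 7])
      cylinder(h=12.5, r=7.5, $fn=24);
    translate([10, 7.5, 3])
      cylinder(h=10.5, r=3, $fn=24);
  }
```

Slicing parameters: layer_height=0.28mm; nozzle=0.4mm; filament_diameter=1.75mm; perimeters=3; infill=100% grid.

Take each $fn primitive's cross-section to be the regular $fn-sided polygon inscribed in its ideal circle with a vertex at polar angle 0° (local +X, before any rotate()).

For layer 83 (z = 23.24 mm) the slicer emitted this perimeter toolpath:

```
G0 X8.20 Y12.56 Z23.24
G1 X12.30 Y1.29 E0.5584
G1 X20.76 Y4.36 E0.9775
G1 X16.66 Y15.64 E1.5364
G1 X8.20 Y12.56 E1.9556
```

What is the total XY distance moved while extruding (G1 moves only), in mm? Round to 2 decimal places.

Sum the Euclidean lengths of each G1 segment: total = 42.00 mm.

42.00 mm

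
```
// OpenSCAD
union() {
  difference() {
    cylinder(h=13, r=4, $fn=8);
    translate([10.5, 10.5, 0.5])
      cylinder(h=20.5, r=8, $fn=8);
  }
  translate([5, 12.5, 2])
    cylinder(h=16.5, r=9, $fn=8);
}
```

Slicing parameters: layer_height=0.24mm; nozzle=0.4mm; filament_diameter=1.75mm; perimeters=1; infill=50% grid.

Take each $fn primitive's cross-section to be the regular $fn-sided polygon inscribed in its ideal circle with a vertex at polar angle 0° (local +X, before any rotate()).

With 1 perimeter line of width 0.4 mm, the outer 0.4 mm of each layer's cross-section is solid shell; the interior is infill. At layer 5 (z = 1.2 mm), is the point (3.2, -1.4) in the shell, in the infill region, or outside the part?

shell

At z = 1.2 mm: the r=4 cylinder gives a regular 8-gon of circumradius 4 (constant along its height); the r=8 cylinder at (10.5, 10.5) contributes a regular 8-gon of circumradius 8; After the difference (first − rest): starting from the r=4 cylinder, the r=8 cylinder at (10.5, 10.5) misses the remaining region (no effect) — 1 connected region; the cylinder at (5, 12.5) is not intersected at this z (z outside [2, 18.5]); Taking the union: only that combined region is present, so the union is just that shape — 1 connected region. Overall, the cross-section is a single solid region. The nearest boundary edge runs (4.00, 0.00)→(2.83, -2.83); distance from the point to it = 0.20 mm. The point is inside the cross-section, 0.20 mm from the nearest boundary — within the 0.4 mm shell band (1 × 0.4).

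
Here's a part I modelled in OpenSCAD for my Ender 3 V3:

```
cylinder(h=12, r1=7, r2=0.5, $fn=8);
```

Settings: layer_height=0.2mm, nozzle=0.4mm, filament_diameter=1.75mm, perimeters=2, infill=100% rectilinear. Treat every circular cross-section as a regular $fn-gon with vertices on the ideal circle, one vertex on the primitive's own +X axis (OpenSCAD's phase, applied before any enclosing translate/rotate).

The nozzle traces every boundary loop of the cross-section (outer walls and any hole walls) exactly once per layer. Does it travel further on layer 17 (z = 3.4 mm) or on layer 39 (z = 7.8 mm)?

layer 17 (z = 3.4 mm)

Layer 17 (z = 3.4): the cone (r1=7→r2=0.5) has section circumradius 5.158 here — a regular 8-gon (perimeter = 2·8·5.158·sin(180°/8) = 31.58 mm). So its perimeter = 31.58 mm. Layer 39 (z = 7.8): the cone (r1=7→r2=0.5) has section circumradius 2.775 here — a regular 8-gon (perimeter = 2·8·2.775·sin(180°/8) = 16.99 mm). So its perimeter = 16.99 mm. Layer 17 is larger (31.58 vs 16.99 mm).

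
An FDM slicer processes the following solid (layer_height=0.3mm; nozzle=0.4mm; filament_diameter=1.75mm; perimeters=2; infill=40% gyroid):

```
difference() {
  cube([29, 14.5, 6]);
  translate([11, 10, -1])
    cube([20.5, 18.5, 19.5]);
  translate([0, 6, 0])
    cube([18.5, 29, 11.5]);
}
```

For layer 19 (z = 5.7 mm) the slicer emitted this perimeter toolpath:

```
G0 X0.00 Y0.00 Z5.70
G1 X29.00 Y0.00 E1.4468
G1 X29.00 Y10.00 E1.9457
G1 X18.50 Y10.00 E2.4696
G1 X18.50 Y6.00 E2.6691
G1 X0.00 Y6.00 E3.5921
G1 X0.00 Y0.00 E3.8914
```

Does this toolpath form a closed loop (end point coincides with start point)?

yes

Start point (G0): (0.00, 0.00). End point (last G1): the path returns to the start — closed.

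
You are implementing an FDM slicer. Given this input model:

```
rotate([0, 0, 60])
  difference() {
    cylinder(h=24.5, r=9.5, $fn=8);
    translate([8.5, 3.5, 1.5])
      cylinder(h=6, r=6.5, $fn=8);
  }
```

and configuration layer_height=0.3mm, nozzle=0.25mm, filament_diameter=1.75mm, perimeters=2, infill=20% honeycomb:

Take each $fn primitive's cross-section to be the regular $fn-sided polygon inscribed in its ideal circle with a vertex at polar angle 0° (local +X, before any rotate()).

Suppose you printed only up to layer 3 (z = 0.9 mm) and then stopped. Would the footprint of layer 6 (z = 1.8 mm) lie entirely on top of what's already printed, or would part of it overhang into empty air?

Compare the two slices. At z = 0.9: the r=9.5 cylinder contributes a regular 8-gon of circumradius 9.5 (area = (8/2)·9.500²·sin(360°/8) = 255.27 mm²); the cylinder at (8.5, 3.5) is not intersected at this z (z outside [1.5, 7.5]); Taking the first minus the rest: none of the subtracted shapes is present at this height, so the r=9.5 cylinder is unchanged — area = 255.27 mm²; (whole slice rotated 60° about Z — lengths, areas and connectivity unchanged). At z = 1.8: the cylinder: section is a regular 8-gon, circumradius r=9.5 (area = (8/2)·9.500²·sin(360°/8) = 255.27 mm²); the cylinder at (8.5, 3.5): section is a regular 8-gon, circumradius r=6.5 (area = (8/2)·6.500²·sin(360°/8) = 119.50 mm²); Taking the first minus the rest: starting from the r=9.5 cylinder (255.27 mm²), the r=6.5 cylinder at (8.5, 3.5) partially overlaps it — only the 49.19 mm² overlap (of its 119.50 mm²) is removed, clipping the outline — area = 206.08 mm²; (rotated 60° about Z; rotation is an isometry so areas/perimeters/island counts are preserved). Checking containment: the cross-section at z = 1.8 is a subset of the cross-section at z = 0.9.

entirely on top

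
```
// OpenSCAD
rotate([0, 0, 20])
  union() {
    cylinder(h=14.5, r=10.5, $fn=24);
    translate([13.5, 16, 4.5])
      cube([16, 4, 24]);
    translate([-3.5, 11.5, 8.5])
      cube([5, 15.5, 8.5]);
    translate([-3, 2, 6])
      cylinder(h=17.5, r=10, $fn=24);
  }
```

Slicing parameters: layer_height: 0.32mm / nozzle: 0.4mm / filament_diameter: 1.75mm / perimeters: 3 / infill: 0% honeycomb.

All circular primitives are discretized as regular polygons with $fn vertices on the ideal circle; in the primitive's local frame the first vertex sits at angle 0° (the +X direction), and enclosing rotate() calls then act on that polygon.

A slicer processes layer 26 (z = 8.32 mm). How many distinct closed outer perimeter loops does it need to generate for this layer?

At z = 8.32 mm: the r=10.5 cylinder contributes a regular 24-gon of circumradius 10.5; the cube at (13.5, 16) (footprint 16×4) is included at this height; the cube at (-3.5, 11.5) is absent (z outside [8.5, 17]); the r=10 cylinder at (-3, 2) gives a regular 24-gon of circumradius 10 (constant along its height); Taking the union: the regions partially overlap (shared area 252.67 mm²), so overlapping operands fuse into one piece — 2 connected regions; (rotated 20° about Z; rotation is an isometry so areas/perimeters/island counts are preserved). The result has 2 disconnected regions.

2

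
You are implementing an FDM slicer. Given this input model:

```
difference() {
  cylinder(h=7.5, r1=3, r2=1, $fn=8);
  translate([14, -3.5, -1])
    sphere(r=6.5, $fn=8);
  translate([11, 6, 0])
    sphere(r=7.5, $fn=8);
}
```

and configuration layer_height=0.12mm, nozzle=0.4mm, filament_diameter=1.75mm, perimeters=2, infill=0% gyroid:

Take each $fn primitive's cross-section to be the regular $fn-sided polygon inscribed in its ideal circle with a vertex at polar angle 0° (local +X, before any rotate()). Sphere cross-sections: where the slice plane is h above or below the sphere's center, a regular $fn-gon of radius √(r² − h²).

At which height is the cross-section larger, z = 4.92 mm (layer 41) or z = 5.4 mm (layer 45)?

layer 41 (z = 4.92 mm)

Layer 41 (z = 4.92): the cone: at t=0.656 of its height the radius interpolates to r₁+(r₂−r₁)t = 1.688, giving a regular 8-gon of that circumradius (area = (8/2)·1.688²·sin(360°/8) = 8.06 mm²); the r=6.5 sphere at (14, -3.5) slices to a regular 8-gon of circumradius 2.684 (√(r²−h²) with h=5.92 from center) (area = (8/2)·2.684²·sin(360°/8) = 20.37 mm²); the r=7.5 sphere at (11, 6) slices to a regular 8-gon of circumradius 5.661 (√(r²−h²) with h=4.92 from center) (area = (8/2)·5.661²·sin(360°/8) = 90.63 mm²); Subtracting the remaining from the first: starting from the cone (8.06 mm²), the r=6.5 sphere at (14, -3.5) misses the remaining region (no effect); the r=7.5 sphere at (11, 6) misses the remaining region (no effect) — area = 8.06 mm². So its area = 8.06 mm². Layer 45 (z = 5.4): the cone: at t=0.720 of its height the radius interpolates to r₁+(r₂−r₁)t = 1.560, giving a regular 8-gon of that circumradius (area = (8/2)·1.560²·sin(360°/8) = 6.88 mm²); the r=6.5 sphere at (14, -3.5) slices to a regular 8-gon of circumradius 1.136 (√(r²−h²) with h=6.4 from center) (area = (8/2)·1.136²·sin(360°/8) = 3.65 mm²); the r=7.5 sphere at (11, 6) slices to a regular 8-gon of circumradius 5.205 (√(r²−h²) with h=5.4 from center) (area = (8/2)·5.205²·sin(360°/8) = 76.62 mm²); Subtracting the remaining from the first: starting from the cone (6.88 mm²), the r=6.5 sphere at (14, -3.5) misses the remaining region (no effect); the r=7.5 sphere at (11, 6) misses the remaining region (no effect) — area = 6.88 mm². So its area = 6.88 mm². Layer 41 is larger (8.06 vs 6.88 mm²).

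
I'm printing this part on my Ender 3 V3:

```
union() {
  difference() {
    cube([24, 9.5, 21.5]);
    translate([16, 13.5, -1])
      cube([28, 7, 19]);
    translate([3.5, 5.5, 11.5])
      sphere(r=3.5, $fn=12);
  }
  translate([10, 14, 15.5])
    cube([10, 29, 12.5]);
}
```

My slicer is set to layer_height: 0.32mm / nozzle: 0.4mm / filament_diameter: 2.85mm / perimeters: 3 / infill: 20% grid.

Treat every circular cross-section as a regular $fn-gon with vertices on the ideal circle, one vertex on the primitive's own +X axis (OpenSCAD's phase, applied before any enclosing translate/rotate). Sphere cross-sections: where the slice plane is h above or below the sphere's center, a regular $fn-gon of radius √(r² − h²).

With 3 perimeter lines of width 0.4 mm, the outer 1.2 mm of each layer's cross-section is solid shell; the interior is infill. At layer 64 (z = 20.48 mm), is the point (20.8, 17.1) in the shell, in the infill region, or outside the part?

outside

At z = 20.48 mm: the cube is present — its section is the full 24×9.5 rectangle; the cube at (16, 13.5) does not reach this height (z outside [-1, 18]); the sphere at (3.5, 5.5) is not intersected at this z (|z−center|=8.980 > r=3.5); Taking the first minus the rest: none of the subtracted shapes is present at this height, so the 24×9.5 cube is unchanged — 1 connected region; the cube at (10, 14) is present — its section is the full 10×29 rectangle; Merging all regions: the 2 present regions are separate (no shared area or edge), so areas and boundary lengths simply add and each stays a separate island — 2 connected regions. Overall, the cross-section has 2 separate islands. The nearest boundary edge runs (20.00, 43.00)→(20.00, 14.00); distance from the point to it = 0.80 mm. The point is not inside any of the regions above, so it lies outside the cross-section (0.80 mm from the nearest boundary).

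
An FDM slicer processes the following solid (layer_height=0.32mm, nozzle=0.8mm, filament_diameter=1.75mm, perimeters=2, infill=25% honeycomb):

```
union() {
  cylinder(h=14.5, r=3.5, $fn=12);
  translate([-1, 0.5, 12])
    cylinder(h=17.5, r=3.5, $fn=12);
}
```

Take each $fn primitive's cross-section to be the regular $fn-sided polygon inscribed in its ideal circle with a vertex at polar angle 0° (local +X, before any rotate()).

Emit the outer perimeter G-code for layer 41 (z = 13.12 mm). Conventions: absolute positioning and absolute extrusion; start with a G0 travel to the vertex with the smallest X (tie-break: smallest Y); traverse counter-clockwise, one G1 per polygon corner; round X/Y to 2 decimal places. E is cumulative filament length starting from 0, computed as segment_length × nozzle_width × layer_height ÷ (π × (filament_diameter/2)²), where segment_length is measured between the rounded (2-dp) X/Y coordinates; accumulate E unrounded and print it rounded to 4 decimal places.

G0 X-4.50 Y0.50 Z13.12
G1 X-4.03 Y-1.25 E0.1929
G1 X-2.75 Y-2.53 E0.3855
G1 X-2.07 Y-2.71 E0.4604
G1 X-1.75 Y-3.03 E0.5086
G1 X0.00 Y-3.50 E0.7014
G1 X1.75 Y-3.03 E0.8943
G1 X3.03 Y-1.75 E1.0869
G1 X3.50 Y0.00 E1.2798
G1 X3.03 Y1.75 E1.4726
G1 X1.75 Y3.03 E1.6653
G1 X1.07 Y3.21 E1.7402
G1 X0.75 Y3.53 E1.7883
G1 X-1.00 Y4.00 E1.9812
G1 X-2.75 Y3.53 E2.1741
G1 X-4.03 Y2.25 E2.3667
G1 X-4.50 Y0.50 E2.5596

At z = 13.12 mm: the cylinder: section is a regular 12-gon, circumradius r=3.5; the r=3.5 cylinder at (-1, 0.5) gives a regular 12-gon of circumradius 3.5 (constant along its height); Taking the union: the regions partially overlap (shared area 29.10 mm²), so overlapping operands fuse into one piece — 1 connected region. The outline is a single polygon with 16 vertices. Extrusion per mm of travel: 0.8 × 0.32 / (π × 0.875²) = 0.106432. Accumulating E over each segment gives final E = 2.5596.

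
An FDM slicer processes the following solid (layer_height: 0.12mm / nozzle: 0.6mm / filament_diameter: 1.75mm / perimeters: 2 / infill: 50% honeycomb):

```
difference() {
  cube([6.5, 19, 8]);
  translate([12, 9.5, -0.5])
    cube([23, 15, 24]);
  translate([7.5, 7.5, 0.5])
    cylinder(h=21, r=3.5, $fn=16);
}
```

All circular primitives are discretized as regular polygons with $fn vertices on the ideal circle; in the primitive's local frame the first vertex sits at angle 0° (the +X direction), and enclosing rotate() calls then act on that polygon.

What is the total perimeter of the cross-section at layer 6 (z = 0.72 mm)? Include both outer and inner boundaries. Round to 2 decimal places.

At z = 0.72 mm: the 6.5×19 cube contributes its full rectangle (perimeter 51.00 mm); the 23×15 cube at (12, 9.5) contributes its full rectangle (perimeter 76.00 mm); the cylinder at (7.5, 7.5): section is a regular 16-gon, circumradius r=3.5 (perimeter = 2·16·3.500·sin(180°/16) = 21.85 mm); After the difference (first − rest): starting from the 6.5×19 cube, the 23×15 cube at (12, 9.5) misses the remaining region (no effect); the r=3.5 cylinder at (7.5, 7.5) partially overlaps it — only the 11.95 mm² overlap (of its 37.50 mm²) is removed, clipping the outline — boundary = 53.28 mm. Overall, the cross-section is a single solid region. Total boundary length (outer) = 53.28 mm.

53.28 mm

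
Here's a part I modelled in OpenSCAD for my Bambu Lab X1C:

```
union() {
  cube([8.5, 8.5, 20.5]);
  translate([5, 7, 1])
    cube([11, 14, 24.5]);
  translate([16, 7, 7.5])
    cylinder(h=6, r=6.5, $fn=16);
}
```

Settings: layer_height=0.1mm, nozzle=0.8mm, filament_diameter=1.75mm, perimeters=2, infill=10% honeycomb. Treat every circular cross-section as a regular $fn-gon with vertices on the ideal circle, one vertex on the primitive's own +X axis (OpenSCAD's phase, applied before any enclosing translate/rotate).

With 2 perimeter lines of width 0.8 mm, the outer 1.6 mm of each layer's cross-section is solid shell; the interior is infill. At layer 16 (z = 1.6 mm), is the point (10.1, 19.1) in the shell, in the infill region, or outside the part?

infill

At z = 1.6 mm: the cube (footprint 8.5×8.5) is included at this height; the cube at (5, 7) (footprint 11×14) is included at this height; the cylinder at (16, 7) is not intersected at this z (z outside [7.5, 13.5]); Taking the union: the regions partially overlap (shared area 5.25 mm²), so overlapping operands fuse into one piece — 1 connected region. Overall, the cross-section is a single solid region. The nearest boundary edge runs (5.00, 21.00)→(16.00, 21.00); distance from the point to it = 1.90 mm. The point is inside the cross-section and 1.90 mm from the nearest boundary — more than the 1.6 mm shell width (2 × 0.8), so it's in the infill interior.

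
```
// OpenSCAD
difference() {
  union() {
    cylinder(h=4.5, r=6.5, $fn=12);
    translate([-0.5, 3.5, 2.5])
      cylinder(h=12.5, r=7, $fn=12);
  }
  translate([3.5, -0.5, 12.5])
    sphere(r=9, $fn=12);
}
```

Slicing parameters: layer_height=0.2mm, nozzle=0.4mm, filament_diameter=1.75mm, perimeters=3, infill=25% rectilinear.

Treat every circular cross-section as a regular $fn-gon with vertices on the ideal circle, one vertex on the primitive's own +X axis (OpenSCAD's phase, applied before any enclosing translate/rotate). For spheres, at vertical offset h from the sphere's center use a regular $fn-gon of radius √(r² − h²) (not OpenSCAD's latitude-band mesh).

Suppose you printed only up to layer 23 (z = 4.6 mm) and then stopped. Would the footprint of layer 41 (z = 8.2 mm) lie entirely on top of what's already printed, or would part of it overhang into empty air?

entirely on top

Compare the two slices. At z = 4.6: the cylinder is not intersected at this z (z outside [0, 4.5]); the r=7 cylinder at (-0.5, 3.5) contributes a regular 12-gon of circumradius 7 (area = (12/2)·7.000²·sin(360°/12) = 147.00 mm²); Merging all regions: only the r=7 cylinder at (-0.5, 3.5) is present, so the union is just that shape — area = 147.00 mm²; the r=9 sphere at (3.5, -0.5) contributes a regular 12-gon of circumradius √(9²−7.9²) = 4.312 (area = (12/2)·4.312²·sin(360°/12) = 55.77 mm²); Taking the first minus the rest: starting from that combined region (147.00 mm²), the r=9 sphere at (3.5, -0.5) partially overlaps it — only the 33.89 mm² overlap (of its 55.77 mm²) is removed, clipping the outline — area = 113.11 mm². At z = 8.2: the cylinder is not intersected at this z (z outside [0, 4.5]); the cylinder at (-0.5, 3.5): section is a regular 12-gon, circumradius r=7 (area = (12/2)·7.000²·sin(360°/12) = 147.00 mm²); Merging all regions: only the r=7 cylinder at (-0.5, 3.5) is present, so the union is just that shape — area = 147.00 mm²; the sphere at (3.5, -0.5): section is a regular 12-gon, circumradius = √(r²−h²) = √(9²−4.3²) = 7.906 (area = (12/2)·7.906²·sin(360°/12) = 187.53 mm²); Subtracting the remaining from the first: starting from the result so far (147.00 mm²), the r=9 sphere at (3.5, -0.5) partially overlaps it — only the 85.88 mm² overlap (of its 187.53 mm²) is removed, clipping the outline — area = 61.12 mm². Checking containment: the cross-section at z = 8.2 is a subset of the cross-section at z = 4.6.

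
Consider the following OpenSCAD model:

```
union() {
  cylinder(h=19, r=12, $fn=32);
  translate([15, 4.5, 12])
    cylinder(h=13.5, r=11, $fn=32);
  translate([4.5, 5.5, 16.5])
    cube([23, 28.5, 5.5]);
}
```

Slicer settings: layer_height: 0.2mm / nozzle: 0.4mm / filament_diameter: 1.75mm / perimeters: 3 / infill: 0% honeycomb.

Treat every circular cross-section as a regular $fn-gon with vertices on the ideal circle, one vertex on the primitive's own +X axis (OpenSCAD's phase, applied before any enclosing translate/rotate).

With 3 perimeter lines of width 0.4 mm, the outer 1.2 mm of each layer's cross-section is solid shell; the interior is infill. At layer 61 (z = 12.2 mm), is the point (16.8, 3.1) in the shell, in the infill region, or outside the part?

At z = 12.2 mm: the r=12 cylinder gives a regular 32-gon of circumradius 12 (constant along its height); the cylinder at (15, 4.5): section is a regular 32-gon, circumradius r=11; the cube at (4.5, 5.5) is not intersected at this z (z outside [16.5, 22]); Combining (union): the regions partially overlap (shared area 83.95 mm²), so overlapping operands fuse into one piece — 1 connected region. Overall, the cross-section is a single solid region. The nearest boundary edge runs (24.15, -1.61)→(22.78, -3.28); distance from the point to it = 8.67 mm. The point is inside the cross-section and 8.67 mm from the nearest boundary — more than the 1.2 mm shell width (3 × 0.4), so it's in the infill interior.

infill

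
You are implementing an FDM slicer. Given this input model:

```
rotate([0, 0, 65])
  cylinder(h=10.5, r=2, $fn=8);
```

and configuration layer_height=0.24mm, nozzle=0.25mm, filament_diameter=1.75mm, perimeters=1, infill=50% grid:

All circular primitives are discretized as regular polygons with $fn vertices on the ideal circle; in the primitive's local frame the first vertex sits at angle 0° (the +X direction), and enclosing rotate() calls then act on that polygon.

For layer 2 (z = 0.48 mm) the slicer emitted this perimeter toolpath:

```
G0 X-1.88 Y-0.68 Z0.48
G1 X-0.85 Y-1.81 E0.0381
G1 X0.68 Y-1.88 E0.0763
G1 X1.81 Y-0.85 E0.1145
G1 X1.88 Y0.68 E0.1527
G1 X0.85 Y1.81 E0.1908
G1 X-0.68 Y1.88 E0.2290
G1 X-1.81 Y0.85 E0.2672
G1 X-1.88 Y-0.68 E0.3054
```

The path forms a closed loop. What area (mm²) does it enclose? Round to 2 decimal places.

Apply the shoelace formula to the sequence of (X, Y) vertices; enclosed area = 11.31 mm².

11.31 mm²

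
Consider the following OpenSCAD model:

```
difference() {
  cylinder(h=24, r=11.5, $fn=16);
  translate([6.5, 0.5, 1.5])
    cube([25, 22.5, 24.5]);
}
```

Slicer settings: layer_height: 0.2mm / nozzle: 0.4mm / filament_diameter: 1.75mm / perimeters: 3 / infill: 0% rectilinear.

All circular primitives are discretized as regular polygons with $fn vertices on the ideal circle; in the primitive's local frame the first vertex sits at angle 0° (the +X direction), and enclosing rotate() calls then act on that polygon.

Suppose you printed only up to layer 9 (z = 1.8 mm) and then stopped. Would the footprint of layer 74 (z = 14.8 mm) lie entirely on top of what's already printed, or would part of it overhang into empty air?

entirely on top

Compare the two slices. At z = 1.8: the r=11.5 cylinder gives a regular 16-gon of circumradius 11.5 (constant along its height) (area = (16/2)·11.500²·sin(360°/16) = 404.88 mm²); the cube at (6.5, 0.5) (footprint 25×22.5) is included at this height (area 562.50 mm²); Subtracting the remaining from the first: starting from the r=11.5 cylinder (404.88 mm²), the 25×22.5 cube at (6.5, 0.5) partially overlaps it — only the 29.23 mm² overlap (of its 562.50 mm²) is removed, clipping the outline — area = 375.65 mm². At z = 14.8: the r=11.5 cylinder contributes a regular 16-gon of circumradius 11.5 (area = (16/2)·11.500²·sin(360°/16) = 404.88 mm²); the cube at (6.5, 0.5) is present — its section is the full 25×22.5 rectangle (area 562.50 mm²); After the difference (first − rest): starting from the r=11.5 cylinder (404.88 mm²), the 25×22.5 cube at (6.5, 0.5) partially overlaps it — only the 29.23 mm² overlap (of its 562.50 mm²) is removed, clipping the outline — area = 375.65 mm². Checking containment: the cross-section at z = 14.8 is a subset of the cross-section at z = 1.8.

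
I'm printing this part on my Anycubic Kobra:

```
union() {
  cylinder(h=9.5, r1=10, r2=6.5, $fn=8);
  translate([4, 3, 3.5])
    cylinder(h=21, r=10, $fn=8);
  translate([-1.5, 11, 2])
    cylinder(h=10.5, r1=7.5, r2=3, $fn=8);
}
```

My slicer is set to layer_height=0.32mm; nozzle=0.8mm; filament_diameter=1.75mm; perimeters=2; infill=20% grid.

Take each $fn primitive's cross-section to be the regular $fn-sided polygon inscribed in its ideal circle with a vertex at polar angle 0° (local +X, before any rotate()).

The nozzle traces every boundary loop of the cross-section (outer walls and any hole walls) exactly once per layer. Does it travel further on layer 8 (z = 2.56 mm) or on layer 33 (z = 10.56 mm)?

Layer 8 (z = 2.56): the cone contributes a regular 8-gon of circumradius 9.057 (interpolated between r1=10 and r2=6.5 at t=0.269) (perimeter = 2·8·9.057·sin(180°/8) = 55.45 mm); the cylinder at (4, 3) does not reach this height (z outside [3.5, 24.5]); the cone at (-1.5, 11): at t=0.053 of its height the radius interpolates to r₁+(r₂−r₁)t = 7.260, giving a regular 8-gon of that circumradius (perimeter = 2·8·7.260·sin(180°/8) = 44.45 mm); Taking the union: the regions partially overlap (shared area 32.27 mm²), so the edge portions inside another operand are dropped and the merged outline is re-measured after clipping — boundary = 75.15 mm. So its perimeter = 75.15 mm. Layer 33 (z = 10.56): the cone is absent (z outside [0, 9.5]); the r=10 cylinder at (4, 3) gives a regular 8-gon of circumradius 10 (constant along its height) (perimeter = 2·8·10.000·sin(180°/8) = 61.23 mm); the cone at (-1.5, 11): at t=0.815 of its height the radius interpolates to r₁+(r₂−r₁)t = 3.831, giving a regular 8-gon of that circumradius (perimeter = 2·8·3.831·sin(180°/8) = 23.46 mm); Merging all regions: the regions partially overlap (shared area 17.51 mm²), so the edge portions inside another operand are dropped and the merged outline is re-measured after clipping — boundary = 67.63 mm. So its perimeter = 67.63 mm. Layer 8 is larger (75.15 vs 67.63 mm).

layer 8 (z = 2.56 mm)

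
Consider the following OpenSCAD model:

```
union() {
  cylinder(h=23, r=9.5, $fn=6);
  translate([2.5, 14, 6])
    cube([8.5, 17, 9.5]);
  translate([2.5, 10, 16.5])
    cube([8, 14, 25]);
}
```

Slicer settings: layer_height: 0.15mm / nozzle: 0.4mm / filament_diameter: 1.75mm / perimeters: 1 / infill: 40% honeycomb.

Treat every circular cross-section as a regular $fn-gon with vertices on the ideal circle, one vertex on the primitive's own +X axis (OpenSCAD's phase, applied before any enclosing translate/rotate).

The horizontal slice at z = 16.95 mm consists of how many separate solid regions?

2

At z = 16.95 mm: the r=9.5 cylinder gives a regular 6-gon of circumradius 9.5 (constant along its height); the cube at (2.5, 14) is absent (z outside [6, 15.5]); the cube at (2.5, 10) (footprint 8×14) is included at this height; Merging all regions: the 2 present regions are separate (no shared area or edge), so areas and boundary lengths simply add and each stays a separate island — 2 connected regions. The result has 2 disconnected regions.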